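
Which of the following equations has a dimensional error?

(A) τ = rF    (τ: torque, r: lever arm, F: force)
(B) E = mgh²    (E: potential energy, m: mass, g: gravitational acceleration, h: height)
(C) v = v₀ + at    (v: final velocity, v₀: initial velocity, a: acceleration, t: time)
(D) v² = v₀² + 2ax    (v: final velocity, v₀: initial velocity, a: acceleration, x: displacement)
(B) E = mgh²

The equation (B) E = mgh² is dimensionally incorrect.

LHS (E): [L^2 M T^-2]
RHS (mgh²): [L^3 M T^-2] ✗

The dimensions do not match. The other three equations balance.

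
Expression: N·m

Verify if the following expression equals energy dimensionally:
Yes

The expression N·m has dimensions [L^2 M T^-2], which is exactly energy [L^2 M T^-2].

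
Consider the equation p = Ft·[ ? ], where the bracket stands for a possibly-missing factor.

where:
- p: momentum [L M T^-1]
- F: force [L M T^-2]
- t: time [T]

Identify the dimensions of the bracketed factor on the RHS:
Nothing is missing — the bracketed factor must be dimensionless.

p has dimensions [L M T^-1] and Ft already has dimensions [L M T^-1], so p = Ft is dimensionally complete.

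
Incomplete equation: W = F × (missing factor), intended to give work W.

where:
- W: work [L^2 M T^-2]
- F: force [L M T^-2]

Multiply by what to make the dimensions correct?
d (distance), dimensions [L]

W has dimensions [L^2 M T^-2] and F has dimensions [L M T^-2].
The missing factor must have dimensions [L^2 M T^-2] / [L M T^-2] = [L], i.e. distance (d).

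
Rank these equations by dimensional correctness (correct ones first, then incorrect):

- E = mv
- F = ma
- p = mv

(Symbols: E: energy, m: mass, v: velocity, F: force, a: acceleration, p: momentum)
Dimensionally correct: F = ma, p = mv
Dimensionally incorrect: E = mv
Ordered (correct first, then incorrect): F = ma, p = mv, E = mv

- E = mv: LHS [L^2 M T^-2], RHS [L M T^-1] → incorrect ✗
- F = ma: LHS [L M T^-2], RHS [L M T^-2] → correct ✓
- p = mv: LHS [L M T^-1], RHS [L M T^-1] → correct ✓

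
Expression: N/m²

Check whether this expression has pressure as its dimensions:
Yes

The expression N/m² has dimensions [L^-1 M T^-2], which is exactly pressure [L^-1 M T^-2].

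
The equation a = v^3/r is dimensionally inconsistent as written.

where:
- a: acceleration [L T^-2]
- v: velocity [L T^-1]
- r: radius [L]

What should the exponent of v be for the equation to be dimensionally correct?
The exponent of v should be 2: a = v^2/r

The LHS a has dimensions [L T^-2]; v has dimensions [L T^-1].
As written, the RHS v^3/r (exponent 3 on v) has dimensions [L^2 T^-3], which does not match.
With exponent 2, the RHS v^2/r has dimensions [L T^-2], matching the LHS.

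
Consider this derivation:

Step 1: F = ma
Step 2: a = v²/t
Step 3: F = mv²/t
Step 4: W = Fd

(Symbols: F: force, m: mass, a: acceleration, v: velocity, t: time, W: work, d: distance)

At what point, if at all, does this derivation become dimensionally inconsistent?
Step 2

Step 1: F = ma → LHS [L M T^-2], RHS [L M T^-2] ✓
Step 2: a = v²/t → LHS [L T^-2], RHS [L^2 T^-3] ✗

The first dimensional inconsistency appears in step 2: a = v²/t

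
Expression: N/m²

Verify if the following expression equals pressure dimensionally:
Yes

The expression N/m² has dimensions [L^-1 M T^-2], which is exactly pressure [L^-1 M T^-2].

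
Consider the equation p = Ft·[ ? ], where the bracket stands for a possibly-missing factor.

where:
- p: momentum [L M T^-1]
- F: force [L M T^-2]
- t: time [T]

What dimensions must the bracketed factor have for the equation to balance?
Nothing is missing — the bracketed factor must be dimensionless.

p has dimensions [L M T^-1] and Ft already has dimensions [L M T^-1], so p = Ft is dimensionally complete.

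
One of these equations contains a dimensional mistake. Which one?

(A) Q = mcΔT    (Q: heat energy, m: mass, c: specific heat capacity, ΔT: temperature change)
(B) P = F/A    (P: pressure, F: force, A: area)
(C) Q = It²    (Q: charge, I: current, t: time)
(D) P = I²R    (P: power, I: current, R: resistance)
(C) Q = It²

The equation (C) Q = It² is dimensionally incorrect.

LHS (Q): [I T]
RHS (It²): [I T^2] ✗

The dimensions do not match. The other three equations balance.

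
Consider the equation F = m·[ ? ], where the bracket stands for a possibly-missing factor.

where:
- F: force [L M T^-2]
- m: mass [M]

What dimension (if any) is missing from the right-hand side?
[L T^-2] — acceleration (e.g. a)

F has dimensions [L M T^-2]; m has dimensions [M].
The bracketed factor must supply [L M T^-2] / [M] = [L T^-2].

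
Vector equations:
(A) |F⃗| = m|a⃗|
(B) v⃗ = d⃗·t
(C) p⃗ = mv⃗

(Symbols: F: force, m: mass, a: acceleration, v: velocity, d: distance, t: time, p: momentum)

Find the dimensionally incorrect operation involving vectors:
(B) v⃗ = d⃗·t

(A) |F⃗| = m|a⃗|: LHS [L M T^-2], RHS [L M T^-2] ✓ — magnitudes of vectors are scalars
(B) v⃗ = d⃗·t: LHS [L T^-1], RHS [L T] ✗ — velocity is displacement per time; should be d⃗/t
(C) p⃗ = mv⃗: LHS [L M T^-1], RHS [L M T^-1] ✓ — mass (scalar) times velocity (vector)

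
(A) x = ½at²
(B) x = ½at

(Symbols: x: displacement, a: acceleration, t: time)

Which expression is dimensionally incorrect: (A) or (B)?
(B)

(A) x = ½at²: LHS [L], RHS [L] ✓
(B) x = ½at: LHS [L], RHS [L T^-1] ✗

Expression (B) x = ½at is dimensionally incorrect.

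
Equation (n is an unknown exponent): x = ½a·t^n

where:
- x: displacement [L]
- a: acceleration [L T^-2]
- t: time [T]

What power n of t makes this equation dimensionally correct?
n = 2

x has dimensions [L]; t has dimensions [T].
The rest of the RHS has dimensions [L T^-2], so t^n must supply [T^2].
With n = 2: ½a·t^2 has dimensions [L], matching the LHS ✓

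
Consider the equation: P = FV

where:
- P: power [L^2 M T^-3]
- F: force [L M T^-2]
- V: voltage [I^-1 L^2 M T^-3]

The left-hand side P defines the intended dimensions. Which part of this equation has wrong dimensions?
The right-hand side term FV

P has dimensions [L^2 M T^-3], but FV has dimensions [I^-1 L^3 M^2 T^-5], so the term FV is dimensionally wrong for P.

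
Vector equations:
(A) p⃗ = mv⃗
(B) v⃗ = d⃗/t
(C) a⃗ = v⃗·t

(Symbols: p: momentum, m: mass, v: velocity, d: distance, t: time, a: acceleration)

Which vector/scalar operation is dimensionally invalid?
(C) a⃗ = v⃗·t

(A) p⃗ = mv⃗: LHS [L M T^-1], RHS [L M T^-1] ✓ — mass (scalar) times velocity (vector)
(B) v⃗ = d⃗/t: LHS [L T^-1], RHS [L T^-1] ✓ — displacement (vector) divided by time (scalar)
(C) a⃗ = v⃗·t: LHS [L T^-2], RHS [L] ✗ — acceleration is velocity per time; should be v⃗/t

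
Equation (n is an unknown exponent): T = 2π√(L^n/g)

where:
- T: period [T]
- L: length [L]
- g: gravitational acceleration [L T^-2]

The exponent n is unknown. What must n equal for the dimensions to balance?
n = 1

T has dimensions [T]; L has dimensions [L].
With n = 1: 2π√(L^1/g) has dimensions [T], matching the LHS ✓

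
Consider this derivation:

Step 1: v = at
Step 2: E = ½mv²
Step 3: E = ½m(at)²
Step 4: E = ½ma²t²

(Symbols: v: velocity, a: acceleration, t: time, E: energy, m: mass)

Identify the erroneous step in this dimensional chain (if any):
No step introduces an error — all steps are dimensionally consistent.

Step 1: v = at → LHS [L T^-1], RHS [L T^-1] ✓
Step 2: E = ½mv² → LHS [L^2 M T^-2], RHS [L^2 M T^-2] ✓
Step 3: E = ½m(at)² → LHS [L^2 M T^-2], RHS [L^2 M T^-2] ✓
Step 4: E = ½ma²t² → LHS [L^2 M T^-2], RHS [L^2 M T^-2] ✓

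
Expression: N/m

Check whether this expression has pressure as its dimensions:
No

The expression N/m has dimensions [M T^-2], but pressure has dimensions [L^-1 M T^-2].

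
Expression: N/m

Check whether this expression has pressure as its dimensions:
No

The expression N/m has dimensions [M T^-2], but pressure has dimensions [L^-1 M T^-2].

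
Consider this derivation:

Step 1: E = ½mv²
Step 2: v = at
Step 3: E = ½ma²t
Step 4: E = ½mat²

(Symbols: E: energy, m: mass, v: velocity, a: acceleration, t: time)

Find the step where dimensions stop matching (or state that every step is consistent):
Step 3

Step 1: E = ½mv² → LHS [L^2 M T^-2], RHS [L^2 M T^-2] ✓
Step 2: v = at → LHS [L T^-1], RHS [L T^-1] ✓
Step 3: E = ½ma²t → LHS [L^2 M T^-2], RHS [L^2 M T^-3] ✗

The first dimensional inconsistency appears in step 3: E = ½ma²t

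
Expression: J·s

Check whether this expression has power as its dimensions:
No

The expression J·s has dimensions [L^2 M T^-1], but power has dimensions [L^2 M T^-3].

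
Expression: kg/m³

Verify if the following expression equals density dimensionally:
Yes

The expression kg/m³ has dimensions [L^-3 M], which is exactly density [L^-3 M].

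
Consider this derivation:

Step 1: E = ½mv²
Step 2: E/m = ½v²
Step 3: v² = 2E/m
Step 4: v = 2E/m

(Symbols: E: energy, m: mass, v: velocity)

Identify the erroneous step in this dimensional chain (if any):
Step 4

Step 1: E = ½mv² → LHS [L^2 M T^-2], RHS [L^2 M T^-2] ✓
Step 2: E/m = ½v² → LHS [L^2 T^-2], RHS [L^2 T^-2] ✓
Step 3: v² = 2E/m → LHS [L^2 T^-2], RHS [L^2 T^-2] ✓
Step 4: v = 2E/m → LHS [L T^-1], RHS [L^2 T^-2] ✗

The first dimensional inconsistency appears in step 4: v = 2E/m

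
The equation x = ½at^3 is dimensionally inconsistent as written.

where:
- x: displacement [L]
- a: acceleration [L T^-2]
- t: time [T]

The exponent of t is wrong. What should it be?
The exponent of t should be 2: x = ½at^2

The LHS x has dimensions [L]; t has dimensions [T].
As written, the RHS ½at^3 (exponent 3 on t) has dimensions [L T], which does not match.
With exponent 2, the RHS ½at^2 has dimensions [L], matching the LHS.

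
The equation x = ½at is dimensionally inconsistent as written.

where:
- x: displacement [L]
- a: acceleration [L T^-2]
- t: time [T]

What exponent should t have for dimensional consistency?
The exponent of t should be 2: x = ½at^2

The LHS x has dimensions [L]; t has dimensions [T].
As written, the RHS ½at (exponent 1 on t) has dimensions [L T^-1], which does not match.
With exponent 2, the RHS ½at^2 has dimensions [L], matching the LHS.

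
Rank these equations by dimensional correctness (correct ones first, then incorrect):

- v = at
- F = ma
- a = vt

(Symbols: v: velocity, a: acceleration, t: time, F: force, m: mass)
Dimensionally correct: v = at, F = ma
Dimensionally incorrect: a = vt
Ordered (correct first, then incorrect): v = at, F = ma, a = vt

- v = at: LHS [L T^-1], RHS [L T^-1] → correct ✓
- F = ma: LHS [L M T^-2], RHS [L M T^-2] → correct ✓
- a = vt: LHS [L T^-2], RHS [L] → incorrect ✗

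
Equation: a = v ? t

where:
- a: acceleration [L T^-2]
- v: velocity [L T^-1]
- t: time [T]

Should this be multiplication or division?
division (÷): a = v ÷ t

a [L T^-2]; v [L T^-1]; t [T].
v × t → [L] ✗
v ÷ t → [L T^-2] ✓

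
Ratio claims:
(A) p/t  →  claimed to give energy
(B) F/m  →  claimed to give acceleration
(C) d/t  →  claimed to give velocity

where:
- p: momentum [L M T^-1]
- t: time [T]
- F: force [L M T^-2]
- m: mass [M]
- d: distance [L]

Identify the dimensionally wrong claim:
(A) p/t does not give energy

(A) p/t: [L M T^-2] ≠ energy [L^2 M T^-2] ✗
(B) F/m: [L T^-2] = acceleration [L T^-2] ✓
(C) d/t: [L T^-1] = velocity [L T^-1] ✓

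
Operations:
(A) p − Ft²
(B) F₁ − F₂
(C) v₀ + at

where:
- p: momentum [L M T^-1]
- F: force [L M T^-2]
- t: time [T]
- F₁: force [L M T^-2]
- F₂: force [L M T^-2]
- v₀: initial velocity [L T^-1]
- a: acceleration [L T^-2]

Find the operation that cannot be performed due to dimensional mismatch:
(A) p − Ft²

(A) p − Ft²: p [L M T^-1] and Ft² [L M] — different dimensions cannot be added/subtracted ✗
(B) F₁ − F₂: F₁ [L M T^-2] and F₂ [L M T^-2] — same dimensions ✓
(C) v₀ + at: v₀ [L T^-1] and at [L T^-1] — same dimensions ✓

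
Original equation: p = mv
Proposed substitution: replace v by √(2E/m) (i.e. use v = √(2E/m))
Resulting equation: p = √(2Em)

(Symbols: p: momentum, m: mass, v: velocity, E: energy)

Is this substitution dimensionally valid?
Yes

[v] = [L T^-1] and [√(2E/m)] = [L T^-1]. These match, so the substitution replaces a quantity by one of the same dimensions and the result p = √(2Em) has LHS [L M T^-1] vs RHS [L M T^-1] — still consistent.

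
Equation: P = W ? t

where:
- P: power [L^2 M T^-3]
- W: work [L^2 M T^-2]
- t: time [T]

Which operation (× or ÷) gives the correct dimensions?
division (÷): P = W ÷ t

P [L^2 M T^-3]; W [L^2 M T^-2]; t [T].
W × t → [L^2 M T^-1] ✗
W ÷ t → [L^2 M T^-3] ✓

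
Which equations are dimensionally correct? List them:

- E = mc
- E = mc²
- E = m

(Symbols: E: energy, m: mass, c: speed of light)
Dimensionally correct: E = mc²
Dimensionally incorrect: E = mc, E = m
Ordered (correct first, then incorrect): E = mc², E = mc, E = m

- E = mc: LHS [L^2 M T^-2], RHS [L M T^-1] → incorrect ✗
- E = mc²: LHS [L^2 M T^-2], RHS [L^2 M T^-2] → correct ✓
- E = m: LHS [L^2 M T^-2], RHS [M] → incorrect ✗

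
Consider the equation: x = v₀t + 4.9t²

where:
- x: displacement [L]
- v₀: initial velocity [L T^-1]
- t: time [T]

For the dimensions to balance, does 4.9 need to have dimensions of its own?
Yes

x has dimensions [L], while t² alone has dimensions [T^2]. For the equation to balance, the factor 4.9 must carry dimensions [L T^-2] — it is a dimensional constant (a numerical value of a physical quantity with its units suppressed), not a pure number.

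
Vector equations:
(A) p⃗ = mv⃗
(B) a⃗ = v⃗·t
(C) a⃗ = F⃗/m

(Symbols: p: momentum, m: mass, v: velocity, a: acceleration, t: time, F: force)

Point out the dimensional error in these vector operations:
(B) a⃗ = v⃗·t

(A) p⃗ = mv⃗: LHS [L M T^-1], RHS [L M T^-1] ✓ — mass (scalar) times velocity (vector)
(B) a⃗ = v⃗·t: LHS [L T^-2], RHS [L] ✗ — acceleration is velocity per time; should be v⃗/t
(C) a⃗ = F⃗/m: LHS [L T^-2], RHS [L T^-2] ✓ — force (vector) divided by mass (scalar)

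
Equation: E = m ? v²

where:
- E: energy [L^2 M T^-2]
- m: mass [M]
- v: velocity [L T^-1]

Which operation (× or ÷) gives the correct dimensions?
multiplication (×): E = m × v²

E [L^2 M T^-2]; m [M]; v² [L^2 T^-2].
m × v² → [L^2 M T^-2] ✓
m ÷ v² → [L^-2 M T^2] ✗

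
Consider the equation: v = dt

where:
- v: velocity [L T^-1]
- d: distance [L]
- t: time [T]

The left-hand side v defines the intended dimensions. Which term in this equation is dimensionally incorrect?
The right-hand side term dt

v has dimensions [L T^-1], but dt has dimensions [L T], so the term dt is dimensionally wrong for v.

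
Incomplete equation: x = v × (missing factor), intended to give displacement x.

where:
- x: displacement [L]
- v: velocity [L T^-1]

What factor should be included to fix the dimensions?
t (time), dimensions [T]

x has dimensions [L] and v has dimensions [L T^-1].
The missing factor must have dimensions [L] / [L T^-1] = [T], i.e. time (t).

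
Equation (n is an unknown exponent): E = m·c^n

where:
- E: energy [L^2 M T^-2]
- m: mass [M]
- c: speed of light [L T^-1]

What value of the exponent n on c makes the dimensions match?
n = 2

E has dimensions [L^2 M T^-2]; c has dimensions [L T^-1].
The rest of the RHS has dimensions [M], so c^n must supply [L^2 T^-2].
With n = 2: m·c^2 has dimensions [L^2 M T^-2], matching the LHS ✓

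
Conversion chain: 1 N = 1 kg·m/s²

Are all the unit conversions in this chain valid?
The chain is correct (no errors).

Correct: Newton is defined as kg·m/s²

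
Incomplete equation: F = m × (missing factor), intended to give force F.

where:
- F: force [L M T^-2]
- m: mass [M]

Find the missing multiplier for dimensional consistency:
a (acceleration), dimensions [L T^-2]

F has dimensions [L M T^-2] and m has dimensions [M].
The missing factor must have dimensions [L M T^-2] / [M] = [L T^-2], i.e. acceleration (a).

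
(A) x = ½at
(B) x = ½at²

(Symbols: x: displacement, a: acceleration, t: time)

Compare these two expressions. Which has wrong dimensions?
(A)

(A) x = ½at: LHS [L], RHS [L T^-1] ✗
(B) x = ½at²: LHS [L], RHS [L] ✓

Expression (A) x = ½at is dimensionally incorrect.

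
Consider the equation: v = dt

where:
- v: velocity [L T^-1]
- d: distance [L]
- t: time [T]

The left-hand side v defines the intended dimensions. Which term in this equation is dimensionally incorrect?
The right-hand side term dt

v has dimensions [L T^-1], but dt has dimensions [L T], so the term dt is dimensionally wrong for v.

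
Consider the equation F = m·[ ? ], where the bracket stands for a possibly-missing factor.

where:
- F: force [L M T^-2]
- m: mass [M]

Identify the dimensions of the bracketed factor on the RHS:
[L T^-2] — acceleration (e.g. a)

F has dimensions [L M T^-2]; m has dimensions [M].
The bracketed factor must supply [L M T^-2] / [M] = [L T^-2].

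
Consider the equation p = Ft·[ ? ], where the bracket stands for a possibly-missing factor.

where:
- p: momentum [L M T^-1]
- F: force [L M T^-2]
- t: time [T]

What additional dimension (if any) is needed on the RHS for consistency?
Nothing is missing — the bracketed factor must be dimensionless.

p has dimensions [L M T^-1] and Ft already has dimensions [L M T^-1], so p = Ft is dimensionally complete.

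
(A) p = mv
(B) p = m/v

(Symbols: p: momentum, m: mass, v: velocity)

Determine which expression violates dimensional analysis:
(B)

(A) p = mv: LHS [L M T^-1], RHS [L M T^-1] ✓
(B) p = m/v: LHS [L M T^-1], RHS [L^-1 M T] ✗

Expression (B) p = m/v is dimensionally incorrect.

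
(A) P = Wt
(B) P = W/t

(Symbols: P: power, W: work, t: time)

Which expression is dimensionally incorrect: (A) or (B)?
(A)

(A) P = Wt: LHS [L^2 M T^-3], RHS [L^2 M T^-1] ✗
(B) P = W/t: LHS [L^2 M T^-3], RHS [L^2 M T^-3] ✓

Expression (A) P = Wt is dimensionally incorrect.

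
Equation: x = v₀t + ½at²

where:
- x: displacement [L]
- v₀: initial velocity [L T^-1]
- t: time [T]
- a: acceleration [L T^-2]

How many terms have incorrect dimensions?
0

LHS x: [L]
- v₀t: [L] ✓
- ½at²: [L] ✓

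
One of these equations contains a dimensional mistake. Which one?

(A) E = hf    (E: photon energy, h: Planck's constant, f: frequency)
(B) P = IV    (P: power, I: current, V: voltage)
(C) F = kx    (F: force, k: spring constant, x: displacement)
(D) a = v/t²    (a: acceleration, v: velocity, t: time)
(D) a = v/t²

The equation (D) a = v/t² is dimensionally incorrect.

LHS (a): [L T^-2]
RHS (v/t²): [L T^-3] ✗

The dimensions do not match. The other three equations balance.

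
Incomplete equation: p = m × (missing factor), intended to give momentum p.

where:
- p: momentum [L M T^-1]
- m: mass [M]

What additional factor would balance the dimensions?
v (velocity), dimensions [L T^-1]

p has dimensions [L M T^-1] and m has dimensions [M].
The missing factor must have dimensions [L M T^-1] / [M] = [L T^-1], i.e. velocity (v).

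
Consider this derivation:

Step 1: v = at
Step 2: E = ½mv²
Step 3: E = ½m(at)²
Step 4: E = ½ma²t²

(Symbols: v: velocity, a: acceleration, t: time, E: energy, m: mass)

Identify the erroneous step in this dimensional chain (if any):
No step introduces an error — all steps are dimensionally consistent.

Step 1: v = at → LHS [L T^-1], RHS [L T^-1] ✓
Step 2: E = ½mv² → LHS [L^2 M T^-2], RHS [L^2 M T^-2] ✓
Step 3: E = ½m(at)² → LHS [L^2 M T^-2], RHS [L^2 M T^-2] ✓
Step 4: E = ½ma²t² → LHS [L^2 M T^-2], RHS [L^2 M T^-2] ✓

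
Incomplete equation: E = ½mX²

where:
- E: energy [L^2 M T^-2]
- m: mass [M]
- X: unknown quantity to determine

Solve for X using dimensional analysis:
X = v (velocity), dimensions [L T^-1]

E has dimensions [L^2 M T^-2]; the rest of the RHS (½m) has dimensions [M].
So X² must have dimensions [L^2 T^-2], i.e. X has dimensions [L T^-1] — X = v (velocity).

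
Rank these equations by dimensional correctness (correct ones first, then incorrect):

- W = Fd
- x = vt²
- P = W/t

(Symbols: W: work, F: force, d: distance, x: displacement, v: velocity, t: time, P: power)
Dimensionally correct: W = Fd, P = W/t
Dimensionally incorrect: x = vt²
Ordered (correct first, then incorrect): W = Fd, P = W/t, x = vt²

- W = Fd: LHS [L^2 M T^-2], RHS [L^2 M T^-2] → correct ✓
- x = vt²: LHS [L], RHS [L T] → incorrect ✗
- P = W/t: LHS [L^2 M T^-3], RHS [L^2 M T^-3] → correct ✓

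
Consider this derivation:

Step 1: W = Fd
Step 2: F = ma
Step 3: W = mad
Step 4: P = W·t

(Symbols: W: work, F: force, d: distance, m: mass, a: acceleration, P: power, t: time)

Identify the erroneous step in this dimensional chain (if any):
Step 4

Step 1: W = Fd → LHS [L^2 M T^-2], RHS [L^2 M T^-2] ✓
Step 2: F = ma → LHS [L M T^-2], RHS [L M T^-2] ✓
Step 3: W = mad → LHS [L^2 M T^-2], RHS [L^2 M T^-2] ✓
Step 4: P = W·t → LHS [L^2 M T^-3], RHS [L^2 M T^-1] ✗

The first dimensional inconsistency appears in step 4: P = W·t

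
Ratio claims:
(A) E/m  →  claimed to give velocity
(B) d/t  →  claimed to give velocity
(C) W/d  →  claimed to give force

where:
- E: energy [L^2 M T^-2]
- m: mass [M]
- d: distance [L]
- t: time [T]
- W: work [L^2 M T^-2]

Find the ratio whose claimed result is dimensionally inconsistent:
(A) E/m does not give velocity

(A) E/m: [L^2 T^-2] ≠ velocity [L T^-1] ✗
(B) d/t: [L T^-1] = velocity [L T^-1] ✓
(C) W/d: [L M T^-2] = force [L M T^-2] ✓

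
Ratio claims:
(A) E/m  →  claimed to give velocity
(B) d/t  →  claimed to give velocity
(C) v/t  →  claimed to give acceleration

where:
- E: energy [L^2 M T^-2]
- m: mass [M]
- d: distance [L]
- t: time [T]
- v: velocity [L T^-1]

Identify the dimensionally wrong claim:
(A) E/m does not give velocity

(A) E/m: [L^2 T^-2] ≠ velocity [L T^-1] ✗
(B) d/t: [L T^-1] = velocity [L T^-1] ✓
(C) v/t: [L T^-2] = acceleration [L T^-2] ✓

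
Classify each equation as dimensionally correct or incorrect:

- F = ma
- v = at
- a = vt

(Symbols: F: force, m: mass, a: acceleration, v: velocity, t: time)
Dimensionally correct: F = ma, v = at
Dimensionally incorrect: a = vt
Ordered (correct first, then incorrect): F = ma, v = at, a = vt

- F = ma: LHS [L M T^-2], RHS [L M T^-2] → correct ✓
- v = at: LHS [L T^-1], RHS [L T^-1] → correct ✓
- a = vt: LHS [L T^-2], RHS [L] → incorrect ✗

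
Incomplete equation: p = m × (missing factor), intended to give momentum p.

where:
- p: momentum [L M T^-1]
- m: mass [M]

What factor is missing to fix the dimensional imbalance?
v (velocity), dimensions [L T^-1]

p has dimensions [L M T^-1] and m has dimensions [M].
The missing factor must have dimensions [L M T^-1] / [M] = [L T^-1], i.e. velocity (v).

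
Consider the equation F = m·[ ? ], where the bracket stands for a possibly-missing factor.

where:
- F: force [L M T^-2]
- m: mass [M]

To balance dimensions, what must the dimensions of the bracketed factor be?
[L T^-2] — acceleration (e.g. a)

F has dimensions [L M T^-2]; m has dimensions [M].
The bracketed factor must supply [L M T^-2] / [M] = [L T^-2].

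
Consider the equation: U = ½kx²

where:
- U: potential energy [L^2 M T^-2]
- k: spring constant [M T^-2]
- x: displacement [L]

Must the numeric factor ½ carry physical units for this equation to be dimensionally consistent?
No

U has dimensions [L^2 M T^-2] and kx² already has dimensions [L^2 M T^-2], so the equation balances without ½ contributing any dimensions. ½ is a pure (dimensionless) number; changing or removing it would not affect dimensional consistency.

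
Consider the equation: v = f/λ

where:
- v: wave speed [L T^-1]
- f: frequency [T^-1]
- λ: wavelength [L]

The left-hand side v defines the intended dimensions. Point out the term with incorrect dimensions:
The right-hand side term f/λ

v has dimensions [L T^-1], but f/λ has dimensions [L^-1 T^-1], so the term f/λ is dimensionally wrong for v.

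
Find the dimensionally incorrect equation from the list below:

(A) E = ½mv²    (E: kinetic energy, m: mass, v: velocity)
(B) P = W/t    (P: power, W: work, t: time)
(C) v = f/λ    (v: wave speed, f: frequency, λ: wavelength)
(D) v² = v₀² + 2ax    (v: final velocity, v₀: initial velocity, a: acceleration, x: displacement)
(C) v = f/λ

The equation (C) v = f/λ is dimensionally incorrect.

LHS (v): [L T^-1]
RHS (f/λ): [L^-1 T^-1] ✗

The dimensions do not match. The other three equations balance.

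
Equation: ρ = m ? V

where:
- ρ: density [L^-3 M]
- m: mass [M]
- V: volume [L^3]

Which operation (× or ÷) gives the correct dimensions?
division (÷): ρ = m ÷ V

ρ [L^-3 M]; m [M]; V [L^3].
m × V → [L^3 M] ✗
m ÷ V → [L^-3 M] ✓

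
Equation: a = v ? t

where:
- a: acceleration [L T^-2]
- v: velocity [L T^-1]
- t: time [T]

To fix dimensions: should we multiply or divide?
division (÷): a = v ÷ t

a [L T^-2]; v [L T^-1]; t [T].
v × t → [L] ✗
v ÷ t → [L T^-2] ✓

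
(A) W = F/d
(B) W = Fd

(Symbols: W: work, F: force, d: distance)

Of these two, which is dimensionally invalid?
(A)

(A) W = F/d: LHS [L^2 M T^-2], RHS [M T^-2] ✗
(B) W = Fd: LHS [L^2 M T^-2], RHS [L^2 M T^-2] ✓

Expression (A) W = F/d is dimensionally incorrect.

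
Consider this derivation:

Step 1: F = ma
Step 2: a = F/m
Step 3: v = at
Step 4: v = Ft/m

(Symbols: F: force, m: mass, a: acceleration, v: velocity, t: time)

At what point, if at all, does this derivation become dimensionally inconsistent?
No step introduces an error — all steps are dimensionally consistent.

Step 1: F = ma → LHS [L M T^-2], RHS [L M T^-2] ✓
Step 2: a = F/m → LHS [L T^-2], RHS [L T^-2] ✓
Step 3: v = at → LHS [L T^-1], RHS [L T^-1] ✓
Step 4: v = Ft/m → LHS [L T^-1], RHS [L T^-1] ✓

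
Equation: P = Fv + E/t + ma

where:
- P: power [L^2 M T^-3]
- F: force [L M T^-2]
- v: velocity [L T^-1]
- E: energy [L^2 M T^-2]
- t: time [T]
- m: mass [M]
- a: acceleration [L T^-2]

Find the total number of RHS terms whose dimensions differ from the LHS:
1

LHS P: [L^2 M T^-3]
- Fv: [L^2 M T^-3] ✓
- E/t: [L^2 M T^-3] ✓
- ma: [L M T^-2] ✗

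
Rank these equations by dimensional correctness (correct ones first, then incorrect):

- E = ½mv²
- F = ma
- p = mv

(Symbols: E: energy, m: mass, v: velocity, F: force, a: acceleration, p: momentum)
Dimensionally correct: E = ½mv², F = ma, p = mv
Dimensionally incorrect: none
Ordered (correct first, then incorrect): E = ½mv², F = ma, p = mv

- E = ½mv²: LHS [L^2 M T^-2], RHS [L^2 M T^-2] → correct ✓
- F = ma: LHS [L M T^-2], RHS [L M T^-2] → correct ✓
- p = mv: LHS [L M T^-1], RHS [L M T^-1] → correct ✓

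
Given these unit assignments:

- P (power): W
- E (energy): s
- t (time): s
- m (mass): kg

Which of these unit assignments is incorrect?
E

The variable E (energy) should have units J, not s.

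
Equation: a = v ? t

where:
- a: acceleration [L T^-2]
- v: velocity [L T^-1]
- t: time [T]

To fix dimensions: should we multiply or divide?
division (÷): a = v ÷ t

a [L T^-2]; v [L T^-1]; t [T].
v × t → [L] ✗
v ÷ t → [L T^-2] ✓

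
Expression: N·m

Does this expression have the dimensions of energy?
Yes

The expression N·m has dimensions [L^2 M T^-2], which is exactly energy [L^2 M T^-2].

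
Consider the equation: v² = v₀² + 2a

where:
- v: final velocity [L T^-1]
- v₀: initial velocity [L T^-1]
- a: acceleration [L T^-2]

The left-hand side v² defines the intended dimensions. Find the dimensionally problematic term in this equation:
The term 2a

Checking each RHS term against the LHS:
- v₀²: [L^2 T^-2] — matches v² [L^2 T^-2] ✓
- 2a: [L T^-2] — does NOT match v² [L^2 T^-2] ✗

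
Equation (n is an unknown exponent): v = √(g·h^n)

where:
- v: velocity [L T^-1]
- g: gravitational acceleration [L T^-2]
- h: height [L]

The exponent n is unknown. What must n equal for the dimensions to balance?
n = 1

v has dimensions [L T^-1]; h has dimensions [L].
With n = 1: √(g·h^1) has dimensions [L T^-1], matching the LHS ✓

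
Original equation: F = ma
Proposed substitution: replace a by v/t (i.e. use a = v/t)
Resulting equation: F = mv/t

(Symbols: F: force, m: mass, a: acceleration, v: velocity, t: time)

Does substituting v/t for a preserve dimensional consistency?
Yes

[a] = [L T^-2] and [v/t] = [L T^-2]. These match, so the substitution replaces a quantity by one of the same dimensions and the result F = mv/t has LHS [L M T^-2] vs RHS [L M T^-2] — still consistent.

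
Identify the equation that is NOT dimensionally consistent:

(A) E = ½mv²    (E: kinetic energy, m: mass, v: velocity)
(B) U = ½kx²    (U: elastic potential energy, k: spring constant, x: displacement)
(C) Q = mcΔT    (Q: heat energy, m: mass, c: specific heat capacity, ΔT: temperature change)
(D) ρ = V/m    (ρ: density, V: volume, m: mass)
(D) ρ = V/m

The equation (D) ρ = V/m is dimensionally incorrect.

LHS (ρ): [L^-3 M]
RHS (V/m): [L^3 M^-1] ✗

The dimensions do not match. The other three equations balance.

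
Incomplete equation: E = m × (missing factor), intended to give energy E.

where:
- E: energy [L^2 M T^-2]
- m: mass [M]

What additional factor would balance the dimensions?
v² (velocity squared), dimensions [L^2 T^-2]

E has dimensions [L^2 M T^-2] and m has dimensions [M].
The missing factor must have dimensions [L^2 M T^-2] / [M] = [L^2 T^-2], i.e. velocity squared (v²).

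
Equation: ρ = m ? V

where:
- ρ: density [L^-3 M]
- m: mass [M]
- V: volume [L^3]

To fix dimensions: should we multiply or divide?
division (÷): ρ = m ÷ V

ρ [L^-3 M]; m [M]; V [L^3].
m × V → [L^3 M] ✗
m ÷ V → [L^-3 M] ✓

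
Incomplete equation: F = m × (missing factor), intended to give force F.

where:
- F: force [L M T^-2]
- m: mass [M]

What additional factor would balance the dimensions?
a (acceleration), dimensions [L T^-2]

F has dimensions [L M T^-2] and m has dimensions [M].
The missing factor must have dimensions [L M T^-2] / [M] = [L T^-2], i.e. acceleration (a).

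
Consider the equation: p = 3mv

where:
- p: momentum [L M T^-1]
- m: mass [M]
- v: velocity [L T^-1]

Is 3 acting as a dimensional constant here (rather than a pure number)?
No

p has dimensions [L M T^-1] and mv already has dimensions [L M T^-1], so the equation balances without 3 contributing any dimensions. 3 is a pure (dimensionless) number; changing or removing it would not affect dimensional consistency.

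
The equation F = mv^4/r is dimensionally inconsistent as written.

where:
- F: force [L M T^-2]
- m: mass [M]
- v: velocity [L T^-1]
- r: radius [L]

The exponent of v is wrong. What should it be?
The exponent of v should be 2: F = mv^2/r

The LHS F has dimensions [L M T^-2]; v has dimensions [L T^-1].
As written, the RHS mv^4/r (exponent 4 on v) has dimensions [L^3 M T^-4], which does not match.
With exponent 2, the RHS mv^2/r has dimensions [L M T^-2], matching the LHS.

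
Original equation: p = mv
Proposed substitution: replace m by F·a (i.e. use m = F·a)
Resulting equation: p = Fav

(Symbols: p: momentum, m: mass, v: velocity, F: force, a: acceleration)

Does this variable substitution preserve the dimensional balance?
No

[m] = [M] and [F·a] = [L^2 M T^-4]. These differ, so the substitution replaces a quantity by one of different dimensions and the result p = Fav has LHS [L M T^-1] vs RHS [L^3 M T^-5] — inconsistent.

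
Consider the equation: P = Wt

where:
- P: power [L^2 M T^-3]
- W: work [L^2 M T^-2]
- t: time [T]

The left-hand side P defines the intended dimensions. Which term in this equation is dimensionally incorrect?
The right-hand side term Wt

P has dimensions [L^2 M T^-3], but Wt has dimensions [L^2 M T^-1], so the term Wt is dimensionally wrong for P.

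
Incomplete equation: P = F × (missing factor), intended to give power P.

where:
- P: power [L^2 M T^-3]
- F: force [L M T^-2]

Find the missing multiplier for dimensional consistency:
v (velocity), dimensions [L T^-1]

P has dimensions [L^2 M T^-3] and F has dimensions [L M T^-2].
The missing factor must have dimensions [L^2 M T^-3] / [L M T^-2] = [L T^-1], i.e. velocity (v).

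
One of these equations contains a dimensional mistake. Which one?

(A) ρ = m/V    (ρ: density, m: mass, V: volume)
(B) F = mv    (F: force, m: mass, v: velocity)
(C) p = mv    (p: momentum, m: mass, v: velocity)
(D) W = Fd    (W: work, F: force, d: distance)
(B) F = mv

The equation (B) F = mv is dimensionally incorrect.

LHS (F): [L M T^-2]
RHS (mv): [L M T^-1] ✗

The dimensions do not match. The other three equations balance.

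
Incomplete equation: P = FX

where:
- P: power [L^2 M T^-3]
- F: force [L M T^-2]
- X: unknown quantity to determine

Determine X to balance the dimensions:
X = v (velocity), dimensions [L T^-1]

P has dimensions [L^2 M T^-3]; the rest of the RHS (F) has dimensions [L M T^-2].
So X must have dimensions [L T^-1] — X = v (velocity).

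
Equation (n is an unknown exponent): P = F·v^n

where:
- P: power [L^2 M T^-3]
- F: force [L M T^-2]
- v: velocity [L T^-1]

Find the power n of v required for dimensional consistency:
n = 1

P has dimensions [L^2 M T^-3]; v has dimensions [L T^-1].
The rest of the RHS has dimensions [L M T^-2], so v^n must supply [L T^-1].
With n = 1: F·v^1 has dimensions [L^2 M T^-3], matching the LHS ✓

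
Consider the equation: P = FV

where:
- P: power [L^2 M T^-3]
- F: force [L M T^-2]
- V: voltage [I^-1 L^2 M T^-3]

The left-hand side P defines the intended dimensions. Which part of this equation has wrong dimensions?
The right-hand side term FV

P has dimensions [L^2 M T^-3], but FV has dimensions [I^-1 L^3 M^2 T^-5], so the term FV is dimensionally wrong for P.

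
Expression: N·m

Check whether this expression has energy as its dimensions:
Yes

The expression N·m has dimensions [L^2 M T^-2], which is exactly energy [L^2 M T^-2].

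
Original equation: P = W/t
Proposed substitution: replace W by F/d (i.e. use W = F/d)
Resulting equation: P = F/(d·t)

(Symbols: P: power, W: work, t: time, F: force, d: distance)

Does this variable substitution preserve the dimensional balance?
No

[W] = [L^2 M T^-2] and [F/d] = [M T^-2]. These differ, so the substitution replaces a quantity by one of different dimensions and the result P = F/(d·t) has LHS [L^2 M T^-3] vs RHS [M T^-3] — inconsistent.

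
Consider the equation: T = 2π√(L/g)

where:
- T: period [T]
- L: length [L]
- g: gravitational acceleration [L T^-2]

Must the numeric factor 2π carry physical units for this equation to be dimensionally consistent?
No

T has dimensions [T] and √(L/g) already has dimensions [T], so the equation balances without 2π contributing any dimensions. 2π is a pure (dimensionless) number; changing or removing it would not affect dimensional consistency.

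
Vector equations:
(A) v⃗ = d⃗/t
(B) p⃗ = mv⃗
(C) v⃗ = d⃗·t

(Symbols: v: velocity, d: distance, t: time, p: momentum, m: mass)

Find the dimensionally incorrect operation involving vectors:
(C) v⃗ = d⃗·t

(A) v⃗ = d⃗/t: LHS [L T^-1], RHS [L T^-1] ✓ — displacement (vector) divided by time (scalar)
(B) p⃗ = mv⃗: LHS [L M T^-1], RHS [L M T^-1] ✓ — mass (scalar) times velocity (vector)
(C) v⃗ = d⃗·t: LHS [L T^-1], RHS [L T] ✗ — velocity is displacement per time; should be d⃗/t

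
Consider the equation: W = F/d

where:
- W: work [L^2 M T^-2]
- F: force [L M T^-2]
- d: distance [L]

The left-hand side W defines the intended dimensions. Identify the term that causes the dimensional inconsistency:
The right-hand side term F/d

W has dimensions [L^2 M T^-2], but F/d has dimensions [M T^-2], so the term F/d is dimensionally wrong for W.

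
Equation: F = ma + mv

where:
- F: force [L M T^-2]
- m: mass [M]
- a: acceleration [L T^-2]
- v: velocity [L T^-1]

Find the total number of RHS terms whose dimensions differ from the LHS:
1

LHS F: [L M T^-2]
- ma: [L M T^-2] ✓
- mv: [L M T^-1] ✗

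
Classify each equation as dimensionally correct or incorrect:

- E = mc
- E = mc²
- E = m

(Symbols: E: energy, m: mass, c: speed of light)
Dimensionally correct: E = mc²
Dimensionally incorrect: E = mc, E = m
Ordered (correct first, then incorrect): E = mc², E = mc, E = m

- E = mc: LHS [L^2 M T^-2], RHS [L M T^-1] → incorrect ✗
- E = mc²: LHS [L^2 M T^-2], RHS [L^2 M T^-2] → correct ✓
- E = m: LHS [L^2 M T^-2], RHS [M] → incorrect ✗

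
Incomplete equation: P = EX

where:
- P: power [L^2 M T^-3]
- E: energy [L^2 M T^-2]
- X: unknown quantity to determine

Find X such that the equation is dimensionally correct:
X = f (inverse time / frequency (1/t)), dimensions [T^-1]

P has dimensions [L^2 M T^-3]; the rest of the RHS (E) has dimensions [L^2 M T^-2].
So X must have dimensions [T^-1] — X = f (inverse time / frequency (1/t)).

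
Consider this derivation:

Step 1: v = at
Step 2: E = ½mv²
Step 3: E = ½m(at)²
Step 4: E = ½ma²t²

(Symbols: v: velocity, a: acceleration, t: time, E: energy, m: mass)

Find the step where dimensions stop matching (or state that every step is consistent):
No step introduces an error — all steps are dimensionally consistent.

Step 1: v = at → LHS [L T^-1], RHS [L T^-1] ✓
Step 2: E = ½mv² → LHS [L^2 M T^-2], RHS [L^2 M T^-2] ✓
Step 3: E = ½m(at)² → LHS [L^2 M T^-2], RHS [L^2 M T^-2] ✓
Step 4: E = ½ma²t² → LHS [L^2 M T^-2], RHS [L^2 M T^-2] ✓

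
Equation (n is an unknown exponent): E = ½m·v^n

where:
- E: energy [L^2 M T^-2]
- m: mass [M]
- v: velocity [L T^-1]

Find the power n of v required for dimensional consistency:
n = 2

E has dimensions [L^2 M T^-2]; v has dimensions [L T^-1].
The rest of the RHS has dimensions [M], so v^n must supply [L^2 T^-2].
With n = 2: ½m·v^2 has dimensions [L^2 M T^-2], matching the LHS ✓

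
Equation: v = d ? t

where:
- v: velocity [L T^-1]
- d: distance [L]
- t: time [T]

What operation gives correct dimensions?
division (÷): v = d ÷ t

v [L T^-1]; d [L]; t [T].
d × t → [L T] ✗
d ÷ t → [L T^-1] ✓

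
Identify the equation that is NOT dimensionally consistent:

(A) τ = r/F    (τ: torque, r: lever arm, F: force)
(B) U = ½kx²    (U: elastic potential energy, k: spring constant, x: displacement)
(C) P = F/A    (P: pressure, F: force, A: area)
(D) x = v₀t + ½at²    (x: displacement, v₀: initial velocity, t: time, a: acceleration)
(A) τ = r/F

The equation (A) τ = r/F is dimensionally incorrect.

LHS (τ): [L^2 M T^-2]
RHS (r/F): [M^-1 T^2] ✗

The dimensions do not match. The other three equations balance.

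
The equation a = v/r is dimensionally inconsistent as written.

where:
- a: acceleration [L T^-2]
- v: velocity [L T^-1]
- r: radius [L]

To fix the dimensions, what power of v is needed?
The exponent of v should be 2: a = v^2/r

The LHS a has dimensions [L T^-2]; v has dimensions [L T^-1].
As written, the RHS v/r (exponent 1 on v) has dimensions [T^-1], which does not match.
With exponent 2, the RHS v^2/r has dimensions [L T^-2], matching the LHS.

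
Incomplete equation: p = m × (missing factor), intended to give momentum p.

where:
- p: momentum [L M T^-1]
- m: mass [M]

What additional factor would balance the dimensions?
v (velocity), dimensions [L T^-1]

p has dimensions [L M T^-1] and m has dimensions [M].
The missing factor must have dimensions [L M T^-1] / [M] = [L T^-1], i.e. velocity (v).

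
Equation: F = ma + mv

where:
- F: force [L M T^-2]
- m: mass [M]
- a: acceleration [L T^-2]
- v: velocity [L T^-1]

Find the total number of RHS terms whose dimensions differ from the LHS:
1

LHS F: [L M T^-2]
- ma: [L M T^-2] ✓
- mv: [L M T^-1] ✗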